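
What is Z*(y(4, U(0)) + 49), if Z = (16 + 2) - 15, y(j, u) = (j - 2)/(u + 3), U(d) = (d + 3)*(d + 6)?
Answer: 1031/7 ≈ 147.29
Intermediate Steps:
U(d) = (3 + d)*(6 + d)
y(j, u) = (-2 + j)/(3 + u)
Z = 3 (Z = 18 - 15 = 3)
Z*(y(4, U(0)) + 49) = 3*((-2 + 4)/(3 + (18 + 0² + 9*0)) + 49) = 3*(2/(3 + (18 + 0 + 0)) + 49) = 3*(2/(3 + 18) + 49) = 3*(2/21 + 49) = 3*(1031/21) = 1031/7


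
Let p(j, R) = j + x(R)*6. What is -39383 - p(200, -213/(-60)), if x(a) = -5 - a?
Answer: -395317/10 ≈ -39532.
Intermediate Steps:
p(j, R) = -30 + j - 6*R (p(j, R) = j + (-5 - R)*6 = j + (-30 - 6*R) = -30 + j - 6*R)
-39383 - p(200, -213/(-60)) = -39383 - (-30 + 200 - (-1278)/(-60)) = -39383 - (-30 + 200 - (-1278)*(-1)/60) = -39383 - (-30 + 200 - 6*71/20) = -39383 - (-30 + 200 - 213/10) = -39383 - 1*1487/10 = -39383 - 1487/10 = -395317/10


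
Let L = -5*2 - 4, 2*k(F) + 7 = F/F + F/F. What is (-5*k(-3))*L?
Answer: -175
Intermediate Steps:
k(F) = -5/2 (k(F) = -7/2 + (F/F + F/F)/2 = -7/2 + (1 + 1)/2 = -7/2 + (½)*2 = -7/2 + 1 = -5/2)
L = -14 (L = -10 - 4 = -14)
(-5*k(-3))*L = -5*(-5/2)*(-14) = (25/2)*(-14) = -175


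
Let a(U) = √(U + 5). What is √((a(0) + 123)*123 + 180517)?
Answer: √(195646 + 123*√5) ≈ 442.63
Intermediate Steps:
a(U) = √(5 + U)
√((a(0) + 123)*123 + 180517) = √((√(5 + 0) + 123)*123 + 180517) = √((√5 + 123)*123 + 180517) = √((123 + √5)*123 + 180517) = √((15129 + 123*√5) + 180517) = √(195646 + 123*√5)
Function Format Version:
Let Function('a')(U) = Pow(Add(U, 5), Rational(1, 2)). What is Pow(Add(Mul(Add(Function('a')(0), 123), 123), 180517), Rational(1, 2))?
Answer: Pow(Add(195646, Mul(123, Pow(5, Rational(1, 2)))), Rational(1, 2)) ≈ 442.63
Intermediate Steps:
Function('a')(U) = Pow(Add(5, U), Rational(1, 2))
Pow(Add(Mul(Add(Function('a')(0), 123), 123), 180517), Rational(1, 2)) = Pow(Add(Mul(Add(Pow(Add(5, 0), Rational(1, 2)), 123), 123), 180517), Rational(1, 2)) = Pow(Add(Mul(Add(Pow(5, Rational(1, 2)), 123), 123), 180517), Rational(1, 2)) = Pow(Add(Mul(Add(123, Pow(5, Rational(1, 2))), 123), 180517), Rational(1, 2)) = Pow(Add(Add(15129, Mul(123, Pow(5, Rational(1, 2)))), 180517), Rational(1, 2)) = Pow(Add(195646, Mul(123, Pow(5, Rational(1, 2)))), Rational(1, 2))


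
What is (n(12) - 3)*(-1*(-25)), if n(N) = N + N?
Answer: 525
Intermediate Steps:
n(N) = 2*N
(n(12) - 3)*(-1*(-25)) = (2*12 - 3)*(-1*(-25)) = (24 - 3)*25 = 21*25 = 525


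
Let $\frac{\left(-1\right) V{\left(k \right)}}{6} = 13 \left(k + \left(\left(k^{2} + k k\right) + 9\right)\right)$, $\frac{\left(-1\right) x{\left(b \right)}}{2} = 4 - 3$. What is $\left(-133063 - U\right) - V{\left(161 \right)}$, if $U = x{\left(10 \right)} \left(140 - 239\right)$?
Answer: $3923675$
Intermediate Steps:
$x{\left(b \right)} = -2$ ($x{\left(b \right)} = - 2 \left(4 - 3\right) = \left(-2\right) 1 = -2$)
$U = 198$ ($U = - 2 \left(140 - 239\right) = \left(-2\right) \left(-99\right) = 198$)
$V{\left(k \right)} = -702 - 156 k^{2} - 78 k$ ($V{\left(k \right)} = - 6 \cdot 13 \left(k + \left(\left(k^{2} + k k\right) + 9\right)\right) = - 6 \cdot 13 \left(k + \left(\left(k^{2} + k^{2}\right) + 9\right)\right) = - 6 \cdot 13 \left(k + \left(2 k^{2} + 9\right)\right) = - 6 \cdot 13 \left(k + \left(9 + 2 k^{2}\right)\right) = - 6 \cdot 13 \left(9 + k + 2 k^{2}\right) = - 6 \left(117 + 13 k + 26 k^{2}\right) = -702 - 156 k^{2} - 78 k$)
$\left(-133063 - U\right) - V{\left(161 \right)} = \left(-133063 - 198\right) - \left(-702 - 156 \cdot 161^{2} - 12558\right) = \left(-133063 - 198\right) - \left(-702 - 4043676 - 12558\right) = -133261 - \left(-702 - 4043676 - 12558\right) = -133261 - -4056936 = -133261 + 4056936 = 3923675$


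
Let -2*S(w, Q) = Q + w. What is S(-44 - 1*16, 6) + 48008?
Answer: 48035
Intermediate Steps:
S(w, Q) = -Q/2 - w/2 (S(w, Q) = -(Q + w)/2 = -Q/2 - w/2)
S(-44 - 1*16, 6) + 48008 = (-½*6 - (-44 - 1*16)/2) + 48008 = (-3 - (-44 - 16)/2) + 48008 = (-3 - ½*(-60)) + 48008 = (-3 + 30) + 48008 = 27 + 48008 = 48035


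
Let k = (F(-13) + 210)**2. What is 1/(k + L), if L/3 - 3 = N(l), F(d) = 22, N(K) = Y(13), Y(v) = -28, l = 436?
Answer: 1/53749 ≈ 1.8605e-5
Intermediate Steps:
N(K) = -28
L = -75 (L = 9 + 3*(-28) = 9 - 84 = -75)
k = 53824 (k = (22 + 210)**2 = 232**2 = 53824)
1/(k + L) = 1/(53824 - 75) = 1/53749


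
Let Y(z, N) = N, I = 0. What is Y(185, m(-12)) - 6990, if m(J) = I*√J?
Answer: -6990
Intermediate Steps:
m(J) = 0 (m(J) = 0*√J = 0)
Y(185, m(-12)) - 6990 = 0 - 6990 = -6990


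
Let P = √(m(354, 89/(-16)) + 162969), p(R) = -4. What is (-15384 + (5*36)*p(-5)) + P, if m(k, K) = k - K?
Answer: -16104 + √2613257/4 ≈ -15700.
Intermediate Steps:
P = √2613257/4 (P = √((354 - 89/(-16)) + 162969) = √((354 - 89*(-1)/16) + 162969) = √((354 - 1*(-89/16)) + 162969) = √((354 + 89/16) + 162969) = √(5753/16 + 162969) = √(2613257/16) = √2613257/4 ≈ 404.14)
(-15384 + (5*36)*p(-5)) + P = (-15384 + (5*36)*(-4)) + √2613257/4 = (-15384 + 180*(-4)) + √2613257/4 = (-15384 - 720) + √2613257/4 = -16104 + √2613257/4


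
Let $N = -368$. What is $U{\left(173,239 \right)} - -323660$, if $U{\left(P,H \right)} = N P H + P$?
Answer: $-14891863$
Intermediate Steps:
$U{\left(P,H \right)} = P - 368 H P$ ($U{\left(P,H \right)} = - 368 P H + P = - 368 H P + P = P - 368 H P$)
$U{\left(173,239 \right)} - -323660 = 173 \left(1 - 87952\right) - -323660 = 173 \left(1 - 87952\right) + 323660 = 173 \left(-87951\right) + 323660 = -15215523 + 323660 = -14891863$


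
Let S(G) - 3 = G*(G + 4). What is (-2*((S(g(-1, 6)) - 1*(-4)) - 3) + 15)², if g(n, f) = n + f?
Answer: 6889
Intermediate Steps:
g(n, f) = f + n
S(G) = 3 + G*(4 + G) (S(G) = 3 + G*(G + 4) = 3 + G*(4 + G))
(-2*((S(g(-1, 6)) - 1*(-4)) - 3) + 15)² = (-2*(((3 + (6 - 1)² + 4*(6 - 1)) - 1*(-4)) - 3) + 15)² = (-2*(((3 + 5² + 4*5) + 4) - 3) + 15)² = (-2*(((3 + 25 + 20) + 4) - 3) + 15)² = (-2*((48 + 4) - 3) + 15)² = (-2*(52 - 3) + 15)² = (-2*49 + 15)² = (-98 + 15)² = (-83)² = 6889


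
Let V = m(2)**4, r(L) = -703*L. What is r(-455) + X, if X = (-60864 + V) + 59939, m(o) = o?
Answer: 318956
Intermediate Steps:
V = 16 (V = 2**4 = 16)
X = -909 (X = (-60864 + 16) + 59939 = -60848 + 59939 = -909)
r(-455) + X = -703*(-455) - 909 = 319865 - 909 = 318956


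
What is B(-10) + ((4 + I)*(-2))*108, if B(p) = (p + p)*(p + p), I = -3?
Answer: 184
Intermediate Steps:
B(p) = 4*p² (B(p) = (2*p)*(2*p) = 4*p²)
B(-10) + ((4 + I)*(-2))*108 = 4*(-10)² + ((4 - 3)*(-2))*108 = 4*100 + (1*(-2))*108 = 400 - 2*108 = 400 - 216 = 184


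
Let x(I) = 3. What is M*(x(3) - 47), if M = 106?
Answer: -4664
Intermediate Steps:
M*(x(3) - 47) = 106*(3 - 47) = 106*(-44) = -4664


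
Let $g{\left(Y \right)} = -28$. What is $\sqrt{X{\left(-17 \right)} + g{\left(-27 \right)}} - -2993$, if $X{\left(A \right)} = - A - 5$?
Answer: $2993 + 4 i \approx 2993.0 + 4.0 i$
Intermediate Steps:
$X{\left(A \right)} = -5 - A$
$\sqrt{X{\left(-17 \right)} + g{\left(-27 \right)}} - -2993 = \sqrt{\left(-5 - -17\right) - 28} - -2993 = \sqrt{\left(-5 + 17\right) - 28} + 2993 = \sqrt{12 - 28} + 2993 = \sqrt{-16} + 2993 = 4 i + 2993 = 2993 + 4 i$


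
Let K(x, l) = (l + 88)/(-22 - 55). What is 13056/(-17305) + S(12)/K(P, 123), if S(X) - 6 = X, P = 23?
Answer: -26739546/3651355 ≈ -7.3232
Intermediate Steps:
S(X) = 6 + X
K(x, l) = -8/7 - l/77 (K(x, l) = (88 + l)/(-77) = (88 + l)*(-1/77) = -8/7 - l/77)
13056/(-17305) + S(12)/K(P, 123) = 13056/(-17305) + (6 + 12)/(-8/7 - 1/77*123) = 13056*(-1/17305) + 18/(-8/7 - 123/77) = -13056/17305 + 18/(-211/77) = -13056/17305 + 18*(-77/211) = -13056/17305 - 1386/211 = -26739546/3651355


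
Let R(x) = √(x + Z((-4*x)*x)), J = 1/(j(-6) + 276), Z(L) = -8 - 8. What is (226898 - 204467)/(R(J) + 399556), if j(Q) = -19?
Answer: 767782414484/13676254756021 - 7477*I*√1056527/13676254756021 ≈ 0.05614 - 5.6195e-7*I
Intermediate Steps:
Z(L) = -16
J = 1/257 (J = 1/(-19 + 276) = 1/257 ≈ 0.0038911)
R(x) = √(-16 + x) (R(x) = √(x - 16) = √(-16 + x))
(226898 - 204467)/(R(J) + 399556) = (226898 - 204467)/(√(-16 + 1/257) + 399556) = 22431/(√(-4111/257) + 399556) = 22431/(I*√1056527/257 + 399556) = 22431/(399556 + I*√1056527/257)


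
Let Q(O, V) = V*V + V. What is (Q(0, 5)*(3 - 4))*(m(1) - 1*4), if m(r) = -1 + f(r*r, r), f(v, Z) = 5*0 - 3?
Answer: 240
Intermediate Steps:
f(v, Z) = -3 (f(v, Z) = 0 - 3 = -3)
Q(O, V) = V + V**2 (Q(O, V) = V**2 + V = V + V**2)
m(r) = -4 (m(r) = -1 - 3 = -4)
(Q(0, 5)*(3 - 4))*(m(1) - 1*4) = ((5*(1 + 5))*(3 - 4))*(-4 - 1*4) = ((5*6)*(-1))*(-4 - 4) = (30*(-1))*(-8) = -30*(-8) = 240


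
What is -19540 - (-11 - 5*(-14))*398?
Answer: -43022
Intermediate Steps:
-19540 - (-11 - 5*(-14))*398 = -19540 - (-11 + 70)*398 = -19540 - 59*398 = -19540 - 1*23482 = -19540 - 23482 = -43022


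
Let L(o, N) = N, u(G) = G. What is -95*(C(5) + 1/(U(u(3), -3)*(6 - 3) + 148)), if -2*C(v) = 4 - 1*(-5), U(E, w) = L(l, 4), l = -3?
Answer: 13661/32 ≈ 426.91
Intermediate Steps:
U(E, w) = 4
C(v) = -9/2 (C(v) = -(4 - 1*(-5))/2 = -(4 + 5)/2 = -½*9 = -9/2)
-95*(C(5) + 1/(U(u(3), -3)*(6 - 3) + 148)) = -95*(-9/2 + 1/(4*(6 - 3) + 148)) = -95*(-9/2 + 1/(4*3 + 148)) = -95*(-9/2 + 1/(12 + 148)) = -95*(-9/2 + 1/160) = -95*(-719/160) = 13661/32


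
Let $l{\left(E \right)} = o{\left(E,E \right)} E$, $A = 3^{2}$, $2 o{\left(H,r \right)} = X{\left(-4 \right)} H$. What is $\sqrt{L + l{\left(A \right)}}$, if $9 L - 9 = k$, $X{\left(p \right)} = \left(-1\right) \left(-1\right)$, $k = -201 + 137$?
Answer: $\frac{\sqrt{1238}}{6} \approx 5.8642$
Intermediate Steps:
$k = -64$
$X{\left(p \right)} = 1$
$L = - \frac{55}{9}$ ($L = 1 + \frac{1}{9} \left(-64\right) = 1 - \frac{64}{9} = - \frac{55}{9} \approx -6.1111$)
$o{\left(H,r \right)} = \frac{H}{2}$ ($o{\left(H,r \right)} = \frac{1 H}{2} = \frac{H}{2}$)
$A = 9$
$l{\left(E \right)} = \frac{E^{2}}{2}$ ($l{\left(E \right)} = \frac{E}{2} E = \frac{E^{2}}{2}$)
$\sqrt{L + l{\left(A \right)}} = \sqrt{- \frac{55}{9} + \frac{9^{2}}{2}} = \sqrt{- \frac{55}{9} + \frac{1}{2} \cdot 81} = \sqrt{- \frac{55}{9} + \frac{81}{2}} = \sqrt{\frac{619}{18}} = \frac{\sqrt{1238}}{6}$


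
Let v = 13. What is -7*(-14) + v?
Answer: 111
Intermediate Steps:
-7*(-14) + v = -7*(-14) + 13 = 98 + 13 = 111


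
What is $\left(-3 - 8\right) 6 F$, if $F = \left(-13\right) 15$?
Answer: $12870$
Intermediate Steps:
$F = -195$
$\left(-3 - 8\right) 6 F = \left(-3 - 8\right) 6 \left(-195\right) = \left(-11\right) 6 \left(-195\right) = \left(-66\right) \left(-195\right) = 12870$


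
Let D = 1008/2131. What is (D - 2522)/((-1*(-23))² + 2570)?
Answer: -5373374/6603969 ≈ -0.81366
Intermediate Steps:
D = 1008/2131 (D = 1008*(1/2131) = 1008/2131 ≈ 0.47302)
(D - 2522)/((-1*(-23))² + 2570) = (1008/2131 - 2522)/((-1*(-23))² + 2570) = -5373374/(2131*(23² + 2570)) = -5373374/(2131*(529 + 2570)) = -5373374/2131/3099 = -5373374/2131*1/3099 = -5373374/6603969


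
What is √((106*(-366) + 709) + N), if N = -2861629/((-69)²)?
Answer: 2*I*√46048459/69 ≈ 196.69*I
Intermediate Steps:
N = -2861629/4761 ≈ -601.06
√((106*(-366) + 709) + N) = √((106*(-366) + 709) - 2861629/4761) = √((-38796 + 709) - 2861629/4761) = √(-38087 - 2861629/4761) = √(-184193836/4761) = 2*I*√46048459/69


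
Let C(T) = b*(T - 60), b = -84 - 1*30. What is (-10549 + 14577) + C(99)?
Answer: -418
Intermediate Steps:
b = -114 (b = -84 - 30 = -114)
C(T) = 6840 - 114*T (C(T) = -114*(T - 60) = -114*(-60 + T) = 6840 - 114*T)
(-10549 + 14577) + C(99) = (-10549 + 14577) + (6840 - 114*99) = 4028 + (6840 - 11286) = 4028 - 4446 = -418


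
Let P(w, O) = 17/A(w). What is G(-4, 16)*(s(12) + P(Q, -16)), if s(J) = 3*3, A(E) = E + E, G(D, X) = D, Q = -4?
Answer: -55/2 ≈ -27.500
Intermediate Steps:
A(E) = 2*E
P(w, O) = 17/(2*w) (P(w, O) = 17/((2*w)) = 17*(1/(2*w)) = 17/(2*w))
s(J) = 9
G(-4, 16)*(s(12) + P(Q, -16)) = -4*(9 + (17/2)/(-4)) = -4*(9 + (17/2)*(-¼)) = -4*(9 - 17/8) = -4*55/8 = -55/2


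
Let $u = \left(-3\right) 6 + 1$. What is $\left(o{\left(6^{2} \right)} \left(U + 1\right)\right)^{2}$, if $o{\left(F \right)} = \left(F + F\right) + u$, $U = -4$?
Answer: $27225$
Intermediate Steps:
$u = -17$ ($u = -18 + 1 = -17$)
$o{\left(F \right)} = -17 + 2 F$ ($o{\left(F \right)} = \left(F + F\right) - 17 = 2 F - 17 = -17 + 2 F$)
$\left(o{\left(6^{2} \right)} \left(U + 1\right)\right)^{2} = \left(\left(-17 + 2 \cdot 6^{2}\right) \left(-4 + 1\right)\right)^{2} = \left(\left(-17 + 2 \cdot 36\right) \left(-3\right)\right)^{2} = \left(\left(-17 + 72\right) \left(-3\right)\right)^{2} = \left(55 \left(-3\right)\right)^{2} = \left(-165\right)^{2} = 27225$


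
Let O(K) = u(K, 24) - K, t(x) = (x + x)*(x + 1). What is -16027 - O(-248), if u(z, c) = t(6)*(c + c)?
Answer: -20307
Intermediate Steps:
t(x) = 2*x*(1 + x) (t(x) = (2*x)*(1 + x) = 2*x*(1 + x))
u(z, c) = 168*c (u(z, c) = (2*6*(1 + 6))*(c + c) = (2*6*7)*(2*c) = 84*(2*c) = 168*c)
O(K) = 4032 - K (O(K) = 168*24 - K = 4032 - K)
-16027 - O(-248) = -16027 - (4032 - 1*(-248)) = -16027 - (4032 + 248) = -16027 - 1*4280 = -16027 - 4280 = -20307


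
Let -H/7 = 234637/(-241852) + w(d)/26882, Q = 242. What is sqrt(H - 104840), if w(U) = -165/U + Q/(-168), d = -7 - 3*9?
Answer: I*sqrt(17049633939639475533163794)/12752874564 ≈ 323.78*I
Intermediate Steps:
d = -34 (d = -7 - 27 = -34)
w(U) = -121/84 - 165/U (w(U) = -165/U + 242/(-168) = -165/U + 242*(-1/168) = -165/U - 121/84 = -121/84 - 165/U)
H = 173191314503/25505749128 (H = -7*(234637/(-241852) + (-121/84 - 165/(-34))/26882) = -7*(234637*(-1/241852) + (-121/84 - 165*(-1/34))*(1/26882)) = -7*(-18049/18604 + (-121/84 + 165/34)*(1/26882)) = -7*(-18049/18604 + (4873/1428)*(1/26882)) = -7*(-18049/18604 + 4873/38387496) = -7*(-173191314503/178540243896) = 173191314503/25505749128 ≈ 6.7903)
sqrt(H - 104840) = sqrt(173191314503/25505749128 - 104840) = sqrt(-2673849547265017/25505749128) = I*sqrt(17049633939639475533163794)/12752874564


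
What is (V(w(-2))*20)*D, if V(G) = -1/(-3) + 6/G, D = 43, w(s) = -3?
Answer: -4300/3 ≈ -1433.3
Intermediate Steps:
V(G) = 1/3 + 6/G (V(G) = -1*(-1/3) + 6/G = 1/3 + 6/G)
(V(w(-2))*20)*D = (((1/3)*(18 - 3)/(-3))*20)*43 = (((1/3)*(-1/3)*15)*20)*43 = -5/3*20*43 = -100/3*43 = -4300/3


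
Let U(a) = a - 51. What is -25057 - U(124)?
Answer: -25130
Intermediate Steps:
U(a) = -51 + a
-25057 - U(124) = -25057 - (-51 + 124) = -25057 - 1*73 = -25057 - 73 = -25130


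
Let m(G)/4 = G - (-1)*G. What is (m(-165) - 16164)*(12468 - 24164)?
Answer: 204492864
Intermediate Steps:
m(G) = 8*G (m(G) = 4*(G - (-1)*G) = 4*(G + G) = 4*(2*G) = 8*G)
(m(-165) - 16164)*(12468 - 24164) = (8*(-165) - 16164)*(12468 - 24164) = (-1320 - 16164)*(-11696) = -17484*(-11696) = 204492864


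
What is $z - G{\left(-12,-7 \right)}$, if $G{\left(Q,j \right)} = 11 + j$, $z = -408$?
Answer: $-412$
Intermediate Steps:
$z - G{\left(-12,-7 \right)} = -408 - \left(11 - 7\right) = -408 - 4 = -412$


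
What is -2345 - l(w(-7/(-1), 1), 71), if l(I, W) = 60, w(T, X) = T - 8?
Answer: -2405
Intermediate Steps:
w(T, X) = -8 + T
-2345 - l(w(-7/(-1), 1), 71) = -2345 - 1*60 = -2345 - 60 = -2405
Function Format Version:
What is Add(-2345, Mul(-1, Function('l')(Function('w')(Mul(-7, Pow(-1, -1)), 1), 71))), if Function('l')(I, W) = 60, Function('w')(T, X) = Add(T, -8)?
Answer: -2405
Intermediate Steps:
Function('w')(T, X) = Add(-8, T)
Add(-2345, Mul(-1, Function('l')(Function('w')(Mul(-7, Pow(-1, -1)), 1), 71))) = Add(-2345, Mul(-1, 60)) = Add(-2345, -60) = -2405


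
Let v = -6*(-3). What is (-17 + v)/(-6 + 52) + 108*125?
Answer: 621001/46 ≈ 13500.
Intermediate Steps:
v = 18
(-17 + v)/(-6 + 52) + 108*125 = (-17 + 18)/(-6 + 52) + 108*125 = 1/46 + 13500 = 621001/46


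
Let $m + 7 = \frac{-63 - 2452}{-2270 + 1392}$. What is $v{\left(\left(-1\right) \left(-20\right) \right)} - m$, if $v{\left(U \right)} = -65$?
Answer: $- \frac{53439}{878} \approx -60.864$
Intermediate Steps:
$m = - \frac{3631}{878}$ ($m = -7 + \frac{-63 - 2452}{-2270 + 1392} = -7 - \frac{2515}{-878} = -7 - - \frac{2515}{878} = -7 + \frac{2515}{878} = - \frac{3631}{878} \approx -4.1355$)
$v{\left(\left(-1\right) \left(-20\right) \right)} - m = -65 - - \frac{3631}{878} = -65 + \frac{3631}{878} = - \frac{53439}{878}$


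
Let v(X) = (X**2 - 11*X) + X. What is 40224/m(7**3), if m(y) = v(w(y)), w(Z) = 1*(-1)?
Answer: 40224/11 ≈ 3656.7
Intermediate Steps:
w(Z) = -1
v(X) = X**2 - 10*X
m(y) = 11 (m(y) = -(-10 - 1) = -1*(-11) = 11)
40224/m(7**3) = 40224/11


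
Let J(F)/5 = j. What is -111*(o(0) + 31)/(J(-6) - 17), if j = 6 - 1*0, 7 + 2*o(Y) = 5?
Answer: -3330/13 ≈ -256.15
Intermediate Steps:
o(Y) = -1 (o(Y) = -7/2 + (½)*5 = -7/2 + 5/2 = -1)
j = 6 (j = 6 + 0 = 6)
J(F) = 30 (J(F) = 5*6 = 30)
-111*(o(0) + 31)/(J(-6) - 17) = -111*(-1 + 31)/(30 - 17) = -3330/13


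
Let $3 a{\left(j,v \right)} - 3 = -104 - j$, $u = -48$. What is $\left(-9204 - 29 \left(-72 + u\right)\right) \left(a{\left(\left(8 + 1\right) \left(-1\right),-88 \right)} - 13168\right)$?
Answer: $75549168$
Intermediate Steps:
$a{\left(j,v \right)} = - \frac{101}{3} - \frac{j}{3}$ ($a{\left(j,v \right)} = 1 + \frac{-104 - j}{3} = 1 - \left(\frac{104}{3} + \frac{j}{3}\right) = - \frac{101}{3} - \frac{j}{3}$)
$\left(-9204 - 29 \left(-72 + u\right)\right) \left(a{\left(\left(8 + 1\right) \left(-1\right),-88 \right)} - 13168\right) = \left(-9204 - 29 \left(-72 - 48\right)\right) \left(\left(- \frac{101}{3} - \frac{\left(8 + 1\right) \left(-1\right)}{3}\right) - 13168\right) = \left(-9204 - -3480\right) \left(\left(- \frac{101}{3} - \frac{9 \left(-1\right)}{3}\right) - 13168\right) = \left(-9204 + 3480\right) \left(\left(- \frac{101}{3} - -3\right) - 13168\right) = - 5724 \left(\left(- \frac{101}{3} + 3\right) - 13168\right) = - 5724 \left(- \frac{92}{3} - 13168\right) = \left(-5724\right) \left(- \frac{39596}{3}\right) = 75549168$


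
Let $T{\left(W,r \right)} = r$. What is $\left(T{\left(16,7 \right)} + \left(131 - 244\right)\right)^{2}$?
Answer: $11236$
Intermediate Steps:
$\left(T{\left(16,7 \right)} + \left(131 - 244\right)\right)^{2} = \left(7 + \left(131 - 244\right)\right)^{2} = \left(7 - 113\right)^{2} = \left(-106\right)^{2} = 11236$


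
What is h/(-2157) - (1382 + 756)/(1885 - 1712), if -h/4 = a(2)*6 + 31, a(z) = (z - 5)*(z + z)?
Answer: -4640038/373161 ≈ -12.434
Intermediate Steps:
a(z) = 2*z*(-5 + z) (a(z) = (-5 + z)*(2*z) = 2*z*(-5 + z))
h = 164 (h = -4*((2*2*(-5 + 2))*6 + 31) = -4*((2*2*(-3))*6 + 31) = -4*(-12*6 + 31) = -4*(-72 + 31) = -4*(-41) = 164)
h/(-2157) - (1382 + 756)/(1885 - 1712) = 164/(-2157) - (1382 + 756)/(1885 - 1712) = 164*(-1/2157) - 2138/173 = -164/2157 - 2138/173 = -4640038/373161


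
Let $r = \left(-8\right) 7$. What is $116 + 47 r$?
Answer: $-2516$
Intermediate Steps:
$r = -56$
$116 + 47 r = 116 + 47 \left(-56\right) = 116 - 2632 = -2516$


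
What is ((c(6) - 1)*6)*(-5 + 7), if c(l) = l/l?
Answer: 0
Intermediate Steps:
c(l) = 1
((c(6) - 1)*6)*(-5 + 7) = ((1 - 1)*6)*(-5 + 7) = (0*6)*2 = 0*2 = 0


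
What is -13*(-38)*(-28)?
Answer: -13832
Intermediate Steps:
-13*(-38)*(-28) = 494*(-28) = -13832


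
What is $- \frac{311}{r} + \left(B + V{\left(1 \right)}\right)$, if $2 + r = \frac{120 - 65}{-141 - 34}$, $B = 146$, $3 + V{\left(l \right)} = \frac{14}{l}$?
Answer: $\frac{23602}{81} \approx 291.38$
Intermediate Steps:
$V{\left(l \right)} = -3 + \frac{14}{l}$
$r = - \frac{81}{35}$ ($r = -2 + \frac{120 - 65}{-141 - 34} = -2 + \frac{55}{-175} = -2 + 55 \left(- \frac{1}{175}\right) = -2 - \frac{11}{35} = - \frac{81}{35} \approx -2.3143$)
$- \frac{311}{r} + \left(B + V{\left(1 \right)}\right) = - \frac{311}{- \frac{81}{35}} + \left(146 - \left(3 - \frac{14}{1}\right)\right) = \left(-311\right) \left(- \frac{35}{81}\right) + \left(146 + \left(-3 + 14 \cdot 1\right)\right) = \frac{10885}{81} + \left(146 + \left(-3 + 14\right)\right) = \frac{10885}{81} + \left(146 + 11\right) = \frac{10885}{81} + 157 = \frac{23602}{81}$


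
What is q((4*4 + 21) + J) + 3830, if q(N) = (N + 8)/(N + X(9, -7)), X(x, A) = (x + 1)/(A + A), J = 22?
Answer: 1563109/408 ≈ 3831.1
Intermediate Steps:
X(x, A) = (1 + x)/(2*A) (X(x, A) = (1 + x)/((2*A)) = (1 + x)*(1/(2*A)) = (1 + x)/(2*A))
q(N) = (8 + N)/(-5/7 + N) (q(N) = (N + 8)/(N + (½)*(1 + 9)/(-7)) = (8 + N)/(N + (½)*(-⅐)*10) = (8 + N)/(N - 5/7) = (8 + N)/(-5/7 + N))
q((4*4 + 21) + J) + 3830 = 7*(8 + ((4*4 + 21) + 22))/(-5 + 7*((4*4 + 21) + 22)) + 3830 = 7*(8 + ((16 + 21) + 22))/(-5 + 7*((16 + 21) + 22)) + 3830 = 7*(8 + (37 + 22))/(-5 + 7*(37 + 22)) + 3830 = 7*(8 + 59)/(-5 + 7*59) + 3830 = 7*67/(-5 + 413) + 3830 = 7*67/408 + 3830 = 7*(1/408)*67 + 3830 = 469/408 + 3830 = 1563109/408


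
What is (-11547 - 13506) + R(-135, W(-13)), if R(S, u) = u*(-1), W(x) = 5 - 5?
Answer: -25053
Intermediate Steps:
W(x) = 0
R(S, u) = -u
(-11547 - 13506) + R(-135, W(-13)) = (-11547 - 13506) - 1*0 = -25053 + 0 = -25053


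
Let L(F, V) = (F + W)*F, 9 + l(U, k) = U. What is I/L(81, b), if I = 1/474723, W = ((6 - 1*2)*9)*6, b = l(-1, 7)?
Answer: 1/11420411211 ≈ 8.7563e-11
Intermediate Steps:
l(U, k) = -9 + U
b = -10 (b = -9 - 1 = -10)
W = 216 (W = ((6 - 2)*9)*6 = (4*9)*6 = 36*6 = 216)
L(F, V) = F*(216 + F) (L(F, V) = (F + 216)*F = (216 + F)*F = F*(216 + F))
I = 1/474723 ≈ 2.1065e-6
I/L(81, b) = 1/(474723*((81*(216 + 81)))) = 1/(474723*((81*297))) = (1/474723)/24057 = (1/474723)*(1/24057) = 1/11420411211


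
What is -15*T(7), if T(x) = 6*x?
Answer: -630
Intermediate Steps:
-15*T(7) = -90*7 = -15*42 = -630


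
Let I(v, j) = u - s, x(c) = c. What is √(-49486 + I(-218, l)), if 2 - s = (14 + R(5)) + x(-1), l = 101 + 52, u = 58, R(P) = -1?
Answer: I*√49418 ≈ 222.3*I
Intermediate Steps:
l = 153
s = -10 (s = 2 - ((14 - 1) - 1) = 2 - (13 - 1) = 2 - 1*12 = 2 - 12 = -10)
I(v, j) = 68 (I(v, j) = 58 - 1*(-10) = 58 + 10 = 68)
√(-49486 + I(-218, l)) = √(-49486 + 68) = √(-49418) = I*√49418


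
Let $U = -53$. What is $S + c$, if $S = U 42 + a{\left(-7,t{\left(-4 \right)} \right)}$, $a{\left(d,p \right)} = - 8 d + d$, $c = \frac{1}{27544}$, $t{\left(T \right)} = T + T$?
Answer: $- \frac{59963287}{27544} \approx -2177.0$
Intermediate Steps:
$t{\left(T \right)} = 2 T$
$c = \frac{1}{27544} \approx 3.6306 \cdot 10^{-5}$
$a{\left(d,p \right)} = - 7 d$
$S = -2177$ ($S = \left(-53\right) 42 - -49 = -2226 + 49 = -2177$)
$S + c = -2177 + \frac{1}{27544} = - \frac{59963287}{27544}$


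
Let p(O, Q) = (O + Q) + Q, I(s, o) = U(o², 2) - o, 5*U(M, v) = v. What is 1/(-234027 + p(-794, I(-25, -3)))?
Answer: -5/1174071 ≈ -4.2587e-6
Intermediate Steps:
U(M, v) = v/5
I(s, o) = ⅖ - o (I(s, o) = (⅕)*2 - o = ⅖ - o)
p(O, Q) = O + 2*Q
1/(-234027 + p(-794, I(-25, -3))) = 1/(-234027 + (-794 + 2*(⅖ - 1*(-3)))) = 1/(-234027 + (-794 + 2*(⅖ + 3))) = 1/(-234027 + (-794 + 2*(17/5))) = 1/(-234027 + (-794 + 34/5)) = 1/(-234027 - 3936/5) = 1/(-1174071/5) = -5/1174071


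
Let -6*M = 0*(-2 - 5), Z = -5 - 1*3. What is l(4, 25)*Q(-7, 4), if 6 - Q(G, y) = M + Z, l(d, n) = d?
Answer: 56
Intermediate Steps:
Z = -8 (Z = -5 - 3 = -8)
M = 0 (M = -0*(-2 - 5) = -0*(-7) = -⅙*0 = 0)
Q(G, y) = 14 (Q(G, y) = 6 - (0 - 8) = 6 - 1*(-8) = 6 + 8 = 14)
l(4, 25)*Q(-7, 4) = 4*14 = 56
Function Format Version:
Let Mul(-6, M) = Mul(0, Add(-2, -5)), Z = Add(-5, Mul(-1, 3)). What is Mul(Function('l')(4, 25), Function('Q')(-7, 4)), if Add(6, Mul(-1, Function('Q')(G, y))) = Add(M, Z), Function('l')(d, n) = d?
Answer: 56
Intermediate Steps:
Z = -8 (Z = Add(-5, -3) = -8)
M = 0 (M = Mul(Rational(-1, 6), Mul(0, Add(-2, -5))) = Mul(Rational(-1, 6), Mul(0, -7)) = Mul(Rational(-1, 6), 0) = 0)
Function('Q')(G, y) = 14 (Function('Q')(G, y) = Add(6, Mul(-1, Add(0, -8))) = Add(6, Mul(-1, -8)) = Add(6, 8) = 14)
Mul(Function('l')(4, 25), Function('Q')(-7, 4)) = Mul(4, 14) = 56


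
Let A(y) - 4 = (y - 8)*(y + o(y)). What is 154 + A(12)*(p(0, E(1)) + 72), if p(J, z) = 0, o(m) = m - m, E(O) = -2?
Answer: 3898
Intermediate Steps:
o(m) = 0
A(y) = 4 + y*(-8 + y) (A(y) = 4 + (y - 8)*(y + 0) = 4 + (-8 + y)*y = 4 + y*(-8 + y))
154 + A(12)*(p(0, E(1)) + 72) = 154 + (4 + 12**2 - 8*12)*(0 + 72) = 154 + (4 + 144 - 96)*72 = 154 + 52*72 = 154 + 3744 = 3898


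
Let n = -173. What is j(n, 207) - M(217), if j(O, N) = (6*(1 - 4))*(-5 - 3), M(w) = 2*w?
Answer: -290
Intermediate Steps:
j(O, N) = 144 (j(O, N) = (6*(-3))*(-8) = -18*(-8) = 144)
j(n, 207) - M(217) = 144 - 2*217 = 144 - 1*434 = 144 - 434 = -290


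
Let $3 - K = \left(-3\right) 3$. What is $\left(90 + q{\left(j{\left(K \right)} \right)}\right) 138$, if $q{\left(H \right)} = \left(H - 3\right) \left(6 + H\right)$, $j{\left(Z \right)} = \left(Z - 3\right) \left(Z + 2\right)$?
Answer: $2252988$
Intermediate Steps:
$K = 12$ ($K = 3 - \left(-3\right) 3 = 3 - -9 = 3 + 9 = 12$)
$j{\left(Z \right)} = \left(-3 + Z\right) \left(2 + Z\right)$
$q{\left(H \right)} = \left(-3 + H\right) \left(6 + H\right)$
$\left(90 + q{\left(j{\left(K \right)} \right)}\right) 138 = \left(90 + \left(-18 + \left(-6 + 12^{2} - 12\right)^{2} + 3 \left(-6 + 12^{2} - 12\right)\right)\right) 138 = \left(90 + \left(-18 + \left(-6 + 144 - 12\right)^{2} + 3 \left(-6 + 144 - 12\right)\right)\right) 138 = \left(90 + \left(-18 + 126^{2} + 3 \cdot 126\right)\right) 138 = \left(90 + \left(-18 + 15876 + 378\right)\right) 138 = \left(90 + 16236\right) 138 = 16326 \cdot 138 = 2252988$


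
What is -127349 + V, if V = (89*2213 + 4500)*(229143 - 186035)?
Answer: 8684281007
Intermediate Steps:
V = 8684408356 (V = (196957 + 4500)*43108 = 201457*43108 = 8684408356)
-127349 + V = -127349 + 8684408356 = 8684281007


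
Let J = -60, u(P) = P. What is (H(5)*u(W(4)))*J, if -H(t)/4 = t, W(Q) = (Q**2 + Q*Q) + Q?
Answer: 43200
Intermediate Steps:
W(Q) = Q + 2*Q**2 (W(Q) = (Q**2 + Q**2) + Q = 2*Q**2 + Q = Q + 2*Q**2)
H(t) = -4*t
(H(5)*u(W(4)))*J = ((-4*5)*(4*(1 + 2*4)))*(-60) = -80*(1 + 8)*(-60) = -80*9*(-60) = -20*36*(-60) = -720*(-60) = 43200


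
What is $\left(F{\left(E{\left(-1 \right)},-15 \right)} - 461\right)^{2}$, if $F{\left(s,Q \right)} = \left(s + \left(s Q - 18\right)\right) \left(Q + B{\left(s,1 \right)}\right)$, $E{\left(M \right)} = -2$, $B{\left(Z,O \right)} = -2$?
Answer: $398161$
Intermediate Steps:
$F{\left(s,Q \right)} = \left(-2 + Q\right) \left(-18 + s + Q s\right)$ ($F{\left(s,Q \right)} = \left(s + \left(s Q - 18\right)\right) \left(Q - 2\right) = \left(s + \left(Q s - 18\right)\right) \left(-2 + Q\right) = \left(s + \left(-18 + Q s\right)\right) \left(-2 + Q\right) = \left(-18 + s + Q s\right) \left(-2 + Q\right) = \left(-2 + Q\right) \left(-18 + s + Q s\right)$)
$\left(F{\left(E{\left(-1 \right)},-15 \right)} - 461\right)^{2} = \left(\left(36 - -270 - -4 - 2 \left(-15\right)^{2} - \left(-15\right) \left(-2\right)\right) - 461\right)^{2} = \left(\left(36 + 270 + 4 - 450 - 30\right) - 461\right)^{2} = \left(-170 - 461\right)^{2} = \left(-631\right)^{2} = 398161$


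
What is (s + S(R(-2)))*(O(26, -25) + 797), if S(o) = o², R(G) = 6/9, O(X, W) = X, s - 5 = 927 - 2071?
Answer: -8433281/9 ≈ -9.3703e+5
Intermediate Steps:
s = -1139 (s = 5 + (927 - 2071) = 5 - 1144 = -1139)
R(G) = ⅔ (R(G) = 6*(⅑) = ⅔)
(s + S(R(-2)))*(O(26, -25) + 797) = (-1139 + (⅔)²)*(26 + 797) = (-1139 + 4/9)*823 = -10247/9*823 = -8433281/9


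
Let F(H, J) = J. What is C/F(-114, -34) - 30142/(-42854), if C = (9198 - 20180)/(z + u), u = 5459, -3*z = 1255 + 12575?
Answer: 2816600/2598789 ≈ 1.0838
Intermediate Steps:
z = -4610 (z = -(1255 + 12575)/3 = -⅓*13830 = -4610)
C = -10982/849 (C = (9198 - 20180)/(-4610 + 5459) = -10982/849 ≈ -12.935)
C/F(-114, -34) - 30142/(-42854) = -10982/849/(-34) - 30142/(-42854) = -10982/849*(-1/34) - 30142*(-1/42854) = 323/849 + 2153/3061 = 2816600/2598789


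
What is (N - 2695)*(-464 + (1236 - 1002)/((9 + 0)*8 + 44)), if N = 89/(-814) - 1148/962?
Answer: 764522308625/613756 ≈ 1.2456e+6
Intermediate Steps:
N = -13785/10582 (N = 89*(-1/814) - 1148*1/962 = -89/814 - 574/481 = -13785/10582 ≈ -1.3027)
(N - 2695)*(-464 + (1236 - 1002)/((9 + 0)*8 + 44)) = (-13785/10582 - 2695)*(-464 + (1236 - 1002)/((9 + 0)*8 + 44)) = -28532275*(-464 + 234/(9*8 + 44))/10582 = -28532275*(-464 + 234/(72 + 44))/10582 = -28532275*(-464 + 234/116)/10582 = -28532275*(-464 + 234*(1/116))/10582 = -28532275*(-464 + 117/58)/10582 = -28532275/10582*(-26795/58) = 764522308625/613756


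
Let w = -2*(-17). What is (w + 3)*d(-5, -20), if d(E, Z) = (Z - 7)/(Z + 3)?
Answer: 999/17 ≈ 58.765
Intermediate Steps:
w = 34
d(E, Z) = (-7 + Z)/(3 + Z)
(w + 3)*d(-5, -20) = (34 + 3)*((-7 - 20)/(3 - 20)) = 37*(-27/(-17)) = 37*(-1/17*(-27)) = 37*(27/17) = 999/17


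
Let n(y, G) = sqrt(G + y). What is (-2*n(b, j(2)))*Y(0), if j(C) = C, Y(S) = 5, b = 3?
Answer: -10*sqrt(5) ≈ -22.361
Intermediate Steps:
(-2*n(b, j(2)))*Y(0) = -2*sqrt(2 + 3)*5 = -2*sqrt(5)*5 = -10*sqrt(5)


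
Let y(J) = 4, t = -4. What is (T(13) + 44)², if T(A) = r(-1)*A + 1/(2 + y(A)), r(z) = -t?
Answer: 332929/36 ≈ 9248.0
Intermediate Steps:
r(z) = 4 (r(z) = -1*(-4) = 4)
T(A) = ⅙ + 4*A (T(A) = 4*A + 1/(2 + 4) = 4*A + 1/6 = 4*A + ⅙ = ⅙ + 4*A)
(T(13) + 44)² = ((⅙ + 4*13) + 44)² = ((⅙ + 52) + 44)² = (313/6 + 44)² = (577/6)² = 332929/36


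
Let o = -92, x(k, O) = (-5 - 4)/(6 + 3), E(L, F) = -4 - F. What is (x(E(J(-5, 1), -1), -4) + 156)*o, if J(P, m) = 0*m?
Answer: -14260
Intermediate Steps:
J(P, m) = 0
x(k, O) = -1 (x(k, O) = -9/9 = -9*⅑ = -1)
(x(E(J(-5, 1), -1), -4) + 156)*o = (-1 + 156)*(-92) = 155*(-92) = -14260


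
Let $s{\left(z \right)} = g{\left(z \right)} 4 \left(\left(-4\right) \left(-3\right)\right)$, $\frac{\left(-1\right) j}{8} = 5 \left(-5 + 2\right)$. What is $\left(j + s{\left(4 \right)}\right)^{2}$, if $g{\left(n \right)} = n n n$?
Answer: $10188864$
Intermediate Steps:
$g{\left(n \right)} = n^{3}$ ($g{\left(n \right)} = n^{2} n = n^{3}$)
$j = 120$ ($j = - 8 \cdot 5 \left(-5 + 2\right) = - 8 \cdot 5 \left(-3\right) = \left(-8\right) \left(-15\right) = 120$)
$s{\left(z \right)} = 48 z^{3}$ ($s{\left(z \right)} = z^{3} \cdot 4 \left(\left(-4\right) \left(-3\right)\right) = 4 z^{3} \cdot 12 = 48 z^{3}$)
$\left(j + s{\left(4 \right)}\right)^{2} = \left(120 + 48 \cdot 4^{3}\right)^{2} = \left(120 + 48 \cdot 64\right)^{2} = \left(120 + 3072\right)^{2} = 3192^{2} = 10188864$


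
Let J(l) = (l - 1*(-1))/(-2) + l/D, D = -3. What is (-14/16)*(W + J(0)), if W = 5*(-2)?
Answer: 147/16 ≈ 9.1875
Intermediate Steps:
W = -10
J(l) = -1/2 - 5*l/6 (J(l) = (l - 1*(-1))/(-2) + l/(-3) = (l + 1)*(-1/2) + l*(-1/3) = (1 + l)*(-1/2) - l/3 = (-1/2 - l/2) - l/3 = -1/2 - 5*l/6)
(-14/16)*(W + J(0)) = (-14/16)*(-10 + (-1/2 - 5/6*0)) = (-14*1/16)*(-10 + (-1/2 + 0)) = -7*(-10 - 1/2)/8 = -7/8*(-21/2) = 147/16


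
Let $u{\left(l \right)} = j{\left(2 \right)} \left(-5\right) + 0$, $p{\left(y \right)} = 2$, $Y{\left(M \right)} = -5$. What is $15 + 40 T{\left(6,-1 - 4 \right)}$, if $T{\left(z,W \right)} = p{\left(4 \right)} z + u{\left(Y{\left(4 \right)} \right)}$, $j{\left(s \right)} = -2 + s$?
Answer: $495$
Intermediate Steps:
$u{\left(l \right)} = 0$ ($u{\left(l \right)} = \left(-2 + 2\right) \left(-5\right) + 0 = 0 \left(-5\right) + 0 = 0 + 0 = 0$)
$T{\left(z,W \right)} = 2 z$ ($T{\left(z,W \right)} = 2 z + 0 = 2 z$)
$15 + 40 T{\left(6,-1 - 4 \right)} = 15 + 40 \cdot 2 \cdot 6 = 15 + 40 \cdot 12 = 15 + 480 = 495$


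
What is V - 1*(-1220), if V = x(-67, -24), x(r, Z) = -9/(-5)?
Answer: 6109/5 ≈ 1221.8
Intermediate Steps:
x(r, Z) = 9/5 (x(r, Z) = -9*(-1/5) = 9/5)
V = 9/5 ≈ 1.8000
V - 1*(-1220) = 9/5 - 1*(-1220) = 9/5 + 1220 = 6109/5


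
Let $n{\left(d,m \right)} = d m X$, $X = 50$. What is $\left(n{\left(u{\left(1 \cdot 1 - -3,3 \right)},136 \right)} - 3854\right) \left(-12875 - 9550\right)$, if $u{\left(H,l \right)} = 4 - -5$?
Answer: $-1285984050$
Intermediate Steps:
$u{\left(H,l \right)} = 9$ ($u{\left(H,l \right)} = 4 + 5 = 9$)
$n{\left(d,m \right)} = 50 d m$ ($n{\left(d,m \right)} = d m 50 = 50 d m$)
$\left(n{\left(u{\left(1 \cdot 1 - -3,3 \right)},136 \right)} - 3854\right) \left(-12875 - 9550\right) = \left(50 \cdot 9 \cdot 136 - 3854\right) \left(-12875 - 9550\right) = \left(61200 - 3854\right) \left(-22425\right) = 57346 \left(-22425\right) = -1285984050$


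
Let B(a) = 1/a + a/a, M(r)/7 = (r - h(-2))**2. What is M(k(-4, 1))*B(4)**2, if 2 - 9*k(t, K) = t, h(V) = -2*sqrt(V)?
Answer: -2975/36 + 175*I*sqrt(2)/6 ≈ -82.639 + 41.248*I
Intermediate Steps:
k(t, K) = 2/9 - t/9
M(r) = 7*(r + 2*I*sqrt(2))**2 (M(r) = 7*(r - (-2)*sqrt(-2))**2 = 7*(r - (-2)*I*sqrt(2))**2 = 7*(r + 2*I*sqrt(2))**2)
B(a) = 1 + 1/a (B(a) = 1/a + 1 = 1 + 1/a)
M(k(-4, 1))*B(4)**2 = (7*((2/9 - 1/9*(-4)) + 2*I*sqrt(2))**2)*((1 + 4)/4)**2 = (7*((2/9 + 4/9) + 2*I*sqrt(2))**2)*((1/4)*5)**2 = (7*(2/3 + 2*I*sqrt(2))**2)*(5/4)**2 = (7*(2/3 + 2*I*sqrt(2))**2)*(25/16) = 175*(2/3 + 2*I*sqrt(2))**2/16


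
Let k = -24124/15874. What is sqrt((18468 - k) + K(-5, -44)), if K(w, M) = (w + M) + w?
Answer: 2*sqrt(290025877315)/7937 ≈ 135.70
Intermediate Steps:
k = -12062/7937 (k = -24124*1/15874 = -12062/7937 ≈ -1.5197)
K(w, M) = M + 2*w (K(w, M) = (M + w) + w = M + 2*w)
sqrt((18468 - k) + K(-5, -44)) = sqrt((18468 - 1*(-12062/7937)) + (-44 + 2*(-5))) = sqrt((18468 + 12062/7937) + (-44 - 10)) = sqrt(146592578/7937 - 54) = sqrt(146163980/7937) = 2*sqrt(290025877315)/7937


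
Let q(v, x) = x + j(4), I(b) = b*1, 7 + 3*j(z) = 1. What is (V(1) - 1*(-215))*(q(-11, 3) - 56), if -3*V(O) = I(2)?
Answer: -35365/3 ≈ -11788.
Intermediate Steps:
j(z) = -2 (j(z) = -7/3 + (⅓)*1 = -7/3 + ⅓ = -2)
I(b) = b
V(O) = -⅔ (V(O) = -⅓*2 = -⅔)
q(v, x) = -2 + x (q(v, x) = x - 2 = -2 + x)
(V(1) - 1*(-215))*(q(-11, 3) - 56) = (-⅔ - 1*(-215))*((-2 + 3) - 56) = (-⅔ + 215)*(1 - 56) = (643/3)*(-55) = -35365/3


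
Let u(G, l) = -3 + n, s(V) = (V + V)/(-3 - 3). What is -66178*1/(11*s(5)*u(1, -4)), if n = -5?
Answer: -99267/220 ≈ -451.21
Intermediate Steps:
s(V) = -V/3 (s(V) = (2*V)/(-6) = (2*V)*(-⅙) = -V/3)
u(G, l) = -8 (u(G, l) = -3 - 5 = -8)
-66178*1/(11*s(5)*u(1, -4)) = -66178/((11*(-8))*(-⅓*5)) = -66178/((-88*(-5/3))) = -66178/440/3 = -66178*3/440 = -99267/220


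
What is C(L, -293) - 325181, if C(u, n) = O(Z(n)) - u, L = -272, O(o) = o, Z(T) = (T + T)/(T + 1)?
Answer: -47436421/146 ≈ -3.2491e+5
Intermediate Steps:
Z(T) = 2*T/(1 + T) (Z(T) = (2*T)/(1 + T) = 2*T/(1 + T))
C(u, n) = -u + 2*n/(1 + n) (C(u, n) = 2*n/(1 + n) - u = -u + 2*n/(1 + n))
C(L, -293) - 325181 = (2*(-293) - 1*(-272)*(1 - 293))/(1 - 293) - 325181 = (-586 - 1*(-272)*(-292))/(-292) - 325181 = -(-586 - 79424)/292 - 325181 = -1/292*(-80010) - 325181 = 40005/146 - 325181 = -47436421/146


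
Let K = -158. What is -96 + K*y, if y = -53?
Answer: 8278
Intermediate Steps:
-96 + K*y = -96 - 158*(-53) = -96 + 8374 = 8278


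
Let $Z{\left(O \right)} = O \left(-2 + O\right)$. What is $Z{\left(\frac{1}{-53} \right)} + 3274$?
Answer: $\frac{9196773}{2809} \approx 3274.0$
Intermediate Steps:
$Z{\left(\frac{1}{-53} \right)} + 3274 = \frac{-2 + \frac{1}{-53}}{-53} + 3274 = - \frac{-2 - \frac{1}{53}}{53} + 3274 = \left(- \frac{1}{53}\right) \left(- \frac{107}{53}\right) + 3274 = \frac{107}{2809} + 3274 = \frac{9196773}{2809}$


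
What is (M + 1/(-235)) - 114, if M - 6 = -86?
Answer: -45591/235 ≈ -194.00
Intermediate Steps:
M = -80 (M = 6 - 86 = -80)
(M + 1/(-235)) - 114 = (-80 + 1/(-235)) - 114 = (-80 - 1/235) - 114 = -18801/235 - 114 = -45591/235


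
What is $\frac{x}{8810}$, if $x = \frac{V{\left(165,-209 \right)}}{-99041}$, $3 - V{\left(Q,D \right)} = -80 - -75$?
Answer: $- \frac{4}{436275605} \approx -9.1685 \cdot 10^{-9}$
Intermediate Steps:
$V{\left(Q,D \right)} = 8$ ($V{\left(Q,D \right)} = 3 - \left(-80 - -75\right) = 3 - \left(-80 + 75\right) = 3 - -5 = 3 + 5 = 8$)
$x = - \frac{8}{99041}$ ($x = \frac{8}{-99041} = 8 \left(- \frac{1}{99041}\right) = - \frac{8}{99041} \approx -8.0775 \cdot 10^{-5}$)
$\frac{x}{8810} = - \frac{8}{99041 \cdot 8810} = \left(- \frac{8}{99041}\right) \frac{1}{8810} = - \frac{4}{436275605}$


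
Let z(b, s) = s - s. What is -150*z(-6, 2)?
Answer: 0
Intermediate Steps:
z(b, s) = 0
-150*z(-6, 2) = -150*0 = 0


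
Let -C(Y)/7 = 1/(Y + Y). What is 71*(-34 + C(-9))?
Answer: -42955/18 ≈ -2386.4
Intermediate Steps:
C(Y) = -7/(2*Y) (C(Y) = -7/(Y + Y) = -7*1/(2*Y) = -7/(2*Y))
71*(-34 + C(-9)) = 71*(-34 - 7/2/(-9)) = 71*(-34 - 7/2*(-⅑)) = 71*(-34 + 7/18) = 71*(-605/18) = -42955/18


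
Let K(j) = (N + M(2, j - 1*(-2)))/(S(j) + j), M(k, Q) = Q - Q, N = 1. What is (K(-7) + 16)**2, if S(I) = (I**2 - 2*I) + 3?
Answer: 893025/3481 ≈ 256.54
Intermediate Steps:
S(I) = 3 + I**2 - 2*I
M(k, Q) = 0
K(j) = 1/(3 + j**2 - j) (K(j) = (1 + 0)/((3 + j**2 - 2*j) + j) = 1/(3 + j**2 - j))
(K(-7) + 16)**2 = (1/(3 + (-7)**2 - 1*(-7)) + 16)**2 = (1/(3 + 49 + 7) + 16)**2 = (1/59 + 16)**2 = (945/59)**2 = 893025/3481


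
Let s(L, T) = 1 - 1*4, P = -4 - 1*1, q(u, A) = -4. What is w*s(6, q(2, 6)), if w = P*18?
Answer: 270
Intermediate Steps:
P = -5 (P = -4 - 1 = -5)
s(L, T) = -3 (s(L, T) = 1 - 4 = -3)
w = -90 (w = -5*18 = -90)
w*s(6, q(2, 6)) = -90*(-3) = 270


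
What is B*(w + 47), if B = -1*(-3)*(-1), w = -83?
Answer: 108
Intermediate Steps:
B = -3 (B = 3*(-1) = -3)
B*(w + 47) = -3*(-83 + 47) = -3*(-36) = 108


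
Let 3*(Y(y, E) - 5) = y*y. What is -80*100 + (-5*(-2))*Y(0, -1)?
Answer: -7950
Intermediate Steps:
Y(y, E) = 5 + y²/3 (Y(y, E) = 5 + (y*y)/3 = 5 + y²/3)
-80*100 + (-5*(-2))*Y(0, -1) = -80*100 + (-5*(-2))*(5 + (⅓)*0²) = -8000 + 10*(5 + (⅓)*0) = -8000 + 10*(5 + 0) = -8000 + 10*5 = -8000 + 50 = -7950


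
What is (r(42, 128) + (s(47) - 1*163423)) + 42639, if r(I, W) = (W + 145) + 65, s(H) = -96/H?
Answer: -5661058/47 ≈ -1.2045e+5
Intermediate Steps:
r(I, W) = 210 + W (r(I, W) = (145 + W) + 65 = 210 + W)
(r(42, 128) + (s(47) - 1*163423)) + 42639 = ((210 + 128) + (-96/47 - 1*163423)) + 42639 = (338 + (-96*1/47 - 163423)) + 42639 = (338 + (-96/47 - 163423)) + 42639 = (338 - 7680977/47) + 42639 = -7665091/47 + 42639 = -5661058/47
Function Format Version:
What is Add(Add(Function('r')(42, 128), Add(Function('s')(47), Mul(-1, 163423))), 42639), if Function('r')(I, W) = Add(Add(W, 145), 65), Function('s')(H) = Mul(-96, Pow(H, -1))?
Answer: Rational(-5661058, 47) ≈ -1.2045e+5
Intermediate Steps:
Function('r')(I, W) = Add(210, W) (Function('r')(I, W) = Add(Add(145, W), 65) = Add(210, W))
Add(Add(Function('r')(42, 128), Add(Function('s')(47), Mul(-1, 163423))), 42639) = Add(Add(Add(210, 128), Add(Mul(-96, Pow(47, -1)), Mul(-1, 163423))), 42639) = Add(Add(338, Add(Mul(-96, Rational(1, 47)), -163423)), 42639) = Add(Add(338, Add(Rational(-96, 47), -163423)), 42639) = Add(Add(338, Rational(-7680977, 47)), 42639) = Add(Rational(-7665091, 47), 42639) = Rational(-5661058, 47)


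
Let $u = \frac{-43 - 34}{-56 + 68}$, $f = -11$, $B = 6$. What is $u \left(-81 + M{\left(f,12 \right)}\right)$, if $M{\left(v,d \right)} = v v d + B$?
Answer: $- \frac{35343}{4} \approx -8835.8$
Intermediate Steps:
$M{\left(v,d \right)} = 6 + d v^{2}$ ($M{\left(v,d \right)} = v v d + 6 = v^{2} d + 6 = d v^{2} + 6 = 6 + d v^{2}$)
$u = - \frac{77}{12} \approx -6.4167$
$u \left(-81 + M{\left(f,12 \right)}\right) = - \frac{77 \left(-81 + \left(6 + 12 \left(-11\right)^{2}\right)\right)}{12} = - \frac{77 \left(-81 + \left(6 + 12 \cdot 121\right)\right)}{12} = - \frac{77 \left(-81 + \left(6 + 1452\right)\right)}{12} = - \frac{77 \left(-81 + 1458\right)}{12} = \left(- \frac{77}{12}\right) 1377 = - \frac{35343}{4}$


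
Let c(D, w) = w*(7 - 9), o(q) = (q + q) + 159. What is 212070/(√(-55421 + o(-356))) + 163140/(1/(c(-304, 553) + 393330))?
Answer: 63987423360 - 35345*I*√55974/9329 ≈ 6.3987e+10 - 896.37*I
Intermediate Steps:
o(q) = 159 + 2*q (o(q) = 2*q + 159 = 159 + 2*q)
c(D, w) = -2*w (c(D, w) = w*(-2) = -2*w)
212070/(√(-55421 + o(-356))) + 163140/(1/(c(-304, 553) + 393330)) = 212070/(√(-55421 + (159 + 2*(-356)))) + 163140/(1/(-2*553 + 393330)) = 212070/(√(-55421 + (159 - 712))) + 163140/(1/(-1106 + 393330)) = 212070/(√(-55421 - 553)) + 163140/(1/392224) = 212070/(√(-55974)) + 163140/(1/392224) = 212070/((I*√55974)) + 163140*392224 = 212070*(-I*√55974/55974) + 63987423360 = -35345*I*√55974/9329 + 63987423360 = 63987423360 - 35345*I*√55974/9329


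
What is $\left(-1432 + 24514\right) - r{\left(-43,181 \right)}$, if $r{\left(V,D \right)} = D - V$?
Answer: $22858$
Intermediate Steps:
$\left(-1432 + 24514\right) - r{\left(-43,181 \right)} = \left(-1432 + 24514\right) - \left(181 - -43\right) = 23082 - \left(181 + 43\right) = 23082 - 224 = 22858$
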